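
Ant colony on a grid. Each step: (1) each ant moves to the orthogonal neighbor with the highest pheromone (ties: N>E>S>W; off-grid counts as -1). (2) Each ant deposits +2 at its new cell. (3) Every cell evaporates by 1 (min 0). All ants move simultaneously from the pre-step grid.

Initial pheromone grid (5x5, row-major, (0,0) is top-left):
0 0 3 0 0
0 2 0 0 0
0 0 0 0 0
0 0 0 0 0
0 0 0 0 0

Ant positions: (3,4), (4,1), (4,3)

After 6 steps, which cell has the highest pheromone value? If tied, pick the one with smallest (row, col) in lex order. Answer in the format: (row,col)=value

Step 1: ant0:(3,4)->N->(2,4) | ant1:(4,1)->N->(3,1) | ant2:(4,3)->N->(3,3)
  grid max=2 at (0,2)
Step 2: ant0:(2,4)->N->(1,4) | ant1:(3,1)->N->(2,1) | ant2:(3,3)->N->(2,3)
  grid max=1 at (0,2)
Step 3: ant0:(1,4)->N->(0,4) | ant1:(2,1)->N->(1,1) | ant2:(2,3)->N->(1,3)
  grid max=1 at (0,4)
Step 4: ant0:(0,4)->S->(1,4) | ant1:(1,1)->N->(0,1) | ant2:(1,3)->N->(0,3)
  grid max=1 at (0,1)
Step 5: ant0:(1,4)->N->(0,4) | ant1:(0,1)->E->(0,2) | ant2:(0,3)->E->(0,4)
  grid max=3 at (0,4)
Step 6: ant0:(0,4)->S->(1,4) | ant1:(0,2)->E->(0,3) | ant2:(0,4)->S->(1,4)
  grid max=3 at (1,4)
Final grid:
  0 0 0 1 2
  0 0 0 0 3
  0 0 0 0 0
  0 0 0 0 0
  0 0 0 0 0
Max pheromone 3 at (1,4)

Answer: (1,4)=3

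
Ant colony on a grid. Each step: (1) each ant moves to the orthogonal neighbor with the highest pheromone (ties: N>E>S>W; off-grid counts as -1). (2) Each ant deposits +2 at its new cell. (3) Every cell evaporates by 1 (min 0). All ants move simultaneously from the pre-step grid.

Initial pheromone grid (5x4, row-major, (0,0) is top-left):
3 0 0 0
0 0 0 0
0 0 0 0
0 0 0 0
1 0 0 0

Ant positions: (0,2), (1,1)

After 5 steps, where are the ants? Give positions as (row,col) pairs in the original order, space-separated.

Step 1: ant0:(0,2)->E->(0,3) | ant1:(1,1)->N->(0,1)
  grid max=2 at (0,0)
Step 2: ant0:(0,3)->S->(1,3) | ant1:(0,1)->W->(0,0)
  grid max=3 at (0,0)
Step 3: ant0:(1,3)->N->(0,3) | ant1:(0,0)->E->(0,1)
  grid max=2 at (0,0)
Step 4: ant0:(0,3)->S->(1,3) | ant1:(0,1)->W->(0,0)
  grid max=3 at (0,0)
Step 5: ant0:(1,3)->N->(0,3) | ant1:(0,0)->E->(0,1)
  grid max=2 at (0,0)

(0,3) (0,1)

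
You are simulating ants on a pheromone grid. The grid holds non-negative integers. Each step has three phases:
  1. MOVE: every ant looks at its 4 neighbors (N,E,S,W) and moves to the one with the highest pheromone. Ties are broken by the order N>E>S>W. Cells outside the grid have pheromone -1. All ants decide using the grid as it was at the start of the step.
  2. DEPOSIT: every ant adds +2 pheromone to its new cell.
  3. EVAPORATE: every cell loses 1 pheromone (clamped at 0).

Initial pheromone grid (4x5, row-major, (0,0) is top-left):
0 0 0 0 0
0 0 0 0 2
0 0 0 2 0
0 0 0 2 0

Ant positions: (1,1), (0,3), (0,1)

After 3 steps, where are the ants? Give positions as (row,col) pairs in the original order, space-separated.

Step 1: ant0:(1,1)->N->(0,1) | ant1:(0,3)->E->(0,4) | ant2:(0,1)->E->(0,2)
  grid max=1 at (0,1)
Step 2: ant0:(0,1)->E->(0,2) | ant1:(0,4)->S->(1,4) | ant2:(0,2)->W->(0,1)
  grid max=2 at (0,1)
Step 3: ant0:(0,2)->W->(0,1) | ant1:(1,4)->N->(0,4) | ant2:(0,1)->E->(0,2)
  grid max=3 at (0,1)

(0,1) (0,4) (0,2)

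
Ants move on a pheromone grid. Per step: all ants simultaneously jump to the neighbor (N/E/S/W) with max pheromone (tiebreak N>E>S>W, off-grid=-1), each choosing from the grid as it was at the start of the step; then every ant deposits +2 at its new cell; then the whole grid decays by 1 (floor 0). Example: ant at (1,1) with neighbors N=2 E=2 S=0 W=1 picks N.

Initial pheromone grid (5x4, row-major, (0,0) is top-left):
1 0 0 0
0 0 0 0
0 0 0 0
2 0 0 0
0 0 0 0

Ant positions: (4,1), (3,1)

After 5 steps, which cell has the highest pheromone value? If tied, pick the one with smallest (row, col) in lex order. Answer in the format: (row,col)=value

Step 1: ant0:(4,1)->N->(3,1) | ant1:(3,1)->W->(3,0)
  grid max=3 at (3,0)
Step 2: ant0:(3,1)->W->(3,0) | ant1:(3,0)->E->(3,1)
  grid max=4 at (3,0)
Step 3: ant0:(3,0)->E->(3,1) | ant1:(3,1)->W->(3,0)
  grid max=5 at (3,0)
Step 4: ant0:(3,1)->W->(3,0) | ant1:(3,0)->E->(3,1)
  grid max=6 at (3,0)
Step 5: ant0:(3,0)->E->(3,1) | ant1:(3,1)->W->(3,0)
  grid max=7 at (3,0)
Final grid:
  0 0 0 0
  0 0 0 0
  0 0 0 0
  7 5 0 0
  0 0 0 0
Max pheromone 7 at (3,0)

Answer: (3,0)=7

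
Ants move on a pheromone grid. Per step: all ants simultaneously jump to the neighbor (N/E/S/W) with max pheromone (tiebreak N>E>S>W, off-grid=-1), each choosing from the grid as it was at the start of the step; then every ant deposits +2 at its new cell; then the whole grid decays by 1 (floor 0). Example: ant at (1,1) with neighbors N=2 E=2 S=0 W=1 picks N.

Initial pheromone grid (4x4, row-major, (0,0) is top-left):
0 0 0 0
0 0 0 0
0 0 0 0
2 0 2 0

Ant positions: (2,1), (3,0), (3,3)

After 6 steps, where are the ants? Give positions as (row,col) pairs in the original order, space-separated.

Step 1: ant0:(2,1)->N->(1,1) | ant1:(3,0)->N->(2,0) | ant2:(3,3)->W->(3,2)
  grid max=3 at (3,2)
Step 2: ant0:(1,1)->N->(0,1) | ant1:(2,0)->S->(3,0) | ant2:(3,2)->N->(2,2)
  grid max=2 at (3,0)
Step 3: ant0:(0,1)->E->(0,2) | ant1:(3,0)->N->(2,0) | ant2:(2,2)->S->(3,2)
  grid max=3 at (3,2)
Step 4: ant0:(0,2)->E->(0,3) | ant1:(2,0)->S->(3,0) | ant2:(3,2)->N->(2,2)
  grid max=2 at (3,0)
Step 5: ant0:(0,3)->S->(1,3) | ant1:(3,0)->N->(2,0) | ant2:(2,2)->S->(3,2)
  grid max=3 at (3,2)
Step 6: ant0:(1,3)->N->(0,3) | ant1:(2,0)->S->(3,0) | ant2:(3,2)->N->(2,2)
  grid max=2 at (3,0)

(0,3) (3,0) (2,2)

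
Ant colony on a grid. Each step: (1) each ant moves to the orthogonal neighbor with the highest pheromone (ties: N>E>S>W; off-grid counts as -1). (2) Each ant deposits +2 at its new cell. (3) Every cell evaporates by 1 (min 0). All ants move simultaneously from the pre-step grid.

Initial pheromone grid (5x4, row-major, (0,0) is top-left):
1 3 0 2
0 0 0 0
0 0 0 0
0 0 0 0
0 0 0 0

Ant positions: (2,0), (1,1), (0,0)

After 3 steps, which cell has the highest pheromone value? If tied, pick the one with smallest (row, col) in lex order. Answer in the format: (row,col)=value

Answer: (0,1)=10

Derivation:
Step 1: ant0:(2,0)->N->(1,0) | ant1:(1,1)->N->(0,1) | ant2:(0,0)->E->(0,1)
  grid max=6 at (0,1)
Step 2: ant0:(1,0)->N->(0,0) | ant1:(0,1)->E->(0,2) | ant2:(0,1)->E->(0,2)
  grid max=5 at (0,1)
Step 3: ant0:(0,0)->E->(0,1) | ant1:(0,2)->W->(0,1) | ant2:(0,2)->W->(0,1)
  grid max=10 at (0,1)
Final grid:
  0 10 2 0
  0 0 0 0
  0 0 0 0
  0 0 0 0
  0 0 0 0
Max pheromone 10 at (0,1)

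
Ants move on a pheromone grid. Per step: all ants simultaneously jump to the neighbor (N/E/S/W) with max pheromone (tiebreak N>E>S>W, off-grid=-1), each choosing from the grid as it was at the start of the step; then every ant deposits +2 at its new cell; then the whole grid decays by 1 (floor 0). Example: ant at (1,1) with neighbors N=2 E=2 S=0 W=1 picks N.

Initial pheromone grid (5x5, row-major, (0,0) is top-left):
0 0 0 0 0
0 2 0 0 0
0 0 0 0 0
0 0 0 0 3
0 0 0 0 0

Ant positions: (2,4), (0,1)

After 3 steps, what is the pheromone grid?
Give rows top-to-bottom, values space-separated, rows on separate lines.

After step 1: ants at (3,4),(1,1)
  0 0 0 0 0
  0 3 0 0 0
  0 0 0 0 0
  0 0 0 0 4
  0 0 0 0 0
After step 2: ants at (2,4),(0,1)
  0 1 0 0 0
  0 2 0 0 0
  0 0 0 0 1
  0 0 0 0 3
  0 0 0 0 0
After step 3: ants at (3,4),(1,1)
  0 0 0 0 0
  0 3 0 0 0
  0 0 0 0 0
  0 0 0 0 4
  0 0 0 0 0

0 0 0 0 0
0 3 0 0 0
0 0 0 0 0
0 0 0 0 4
0 0 0 0 0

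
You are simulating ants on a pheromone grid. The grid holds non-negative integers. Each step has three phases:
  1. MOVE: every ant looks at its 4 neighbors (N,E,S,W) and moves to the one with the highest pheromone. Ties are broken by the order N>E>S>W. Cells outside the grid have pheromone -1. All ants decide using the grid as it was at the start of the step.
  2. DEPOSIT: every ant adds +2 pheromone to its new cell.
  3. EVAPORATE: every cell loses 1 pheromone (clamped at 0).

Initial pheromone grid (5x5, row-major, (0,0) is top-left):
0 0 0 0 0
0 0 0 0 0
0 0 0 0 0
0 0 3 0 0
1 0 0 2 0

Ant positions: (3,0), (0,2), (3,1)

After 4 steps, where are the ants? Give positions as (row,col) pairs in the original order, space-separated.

Step 1: ant0:(3,0)->S->(4,0) | ant1:(0,2)->E->(0,3) | ant2:(3,1)->E->(3,2)
  grid max=4 at (3,2)
Step 2: ant0:(4,0)->N->(3,0) | ant1:(0,3)->E->(0,4) | ant2:(3,2)->N->(2,2)
  grid max=3 at (3,2)
Step 3: ant0:(3,0)->S->(4,0) | ant1:(0,4)->S->(1,4) | ant2:(2,2)->S->(3,2)
  grid max=4 at (3,2)
Step 4: ant0:(4,0)->N->(3,0) | ant1:(1,4)->N->(0,4) | ant2:(3,2)->N->(2,2)
  grid max=3 at (3,2)

(3,0) (0,4) (2,2)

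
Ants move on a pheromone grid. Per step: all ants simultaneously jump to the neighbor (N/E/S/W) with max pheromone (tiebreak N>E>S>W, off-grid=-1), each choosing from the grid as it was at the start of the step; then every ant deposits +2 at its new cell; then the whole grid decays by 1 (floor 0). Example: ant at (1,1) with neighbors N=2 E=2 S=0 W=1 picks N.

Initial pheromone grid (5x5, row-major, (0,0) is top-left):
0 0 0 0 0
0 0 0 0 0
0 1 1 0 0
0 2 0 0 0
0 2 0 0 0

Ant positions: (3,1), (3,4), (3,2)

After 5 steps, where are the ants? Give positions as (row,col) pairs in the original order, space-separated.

Step 1: ant0:(3,1)->S->(4,1) | ant1:(3,4)->N->(2,4) | ant2:(3,2)->W->(3,1)
  grid max=3 at (3,1)
Step 2: ant0:(4,1)->N->(3,1) | ant1:(2,4)->N->(1,4) | ant2:(3,1)->S->(4,1)
  grid max=4 at (3,1)
Step 3: ant0:(3,1)->S->(4,1) | ant1:(1,4)->N->(0,4) | ant2:(4,1)->N->(3,1)
  grid max=5 at (3,1)
Step 4: ant0:(4,1)->N->(3,1) | ant1:(0,4)->S->(1,4) | ant2:(3,1)->S->(4,1)
  grid max=6 at (3,1)
Step 5: ant0:(3,1)->S->(4,1) | ant1:(1,4)->N->(0,4) | ant2:(4,1)->N->(3,1)
  grid max=7 at (3,1)

(4,1) (0,4) (3,1)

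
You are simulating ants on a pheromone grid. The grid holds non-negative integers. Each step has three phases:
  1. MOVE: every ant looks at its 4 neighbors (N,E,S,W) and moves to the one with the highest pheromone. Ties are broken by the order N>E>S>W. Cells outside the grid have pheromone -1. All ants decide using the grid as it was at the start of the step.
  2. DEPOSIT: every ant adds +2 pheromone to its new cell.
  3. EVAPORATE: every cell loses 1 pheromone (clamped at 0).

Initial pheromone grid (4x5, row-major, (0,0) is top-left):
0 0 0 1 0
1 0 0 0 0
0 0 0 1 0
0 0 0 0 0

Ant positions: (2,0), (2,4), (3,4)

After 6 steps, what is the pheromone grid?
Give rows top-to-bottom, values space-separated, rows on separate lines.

After step 1: ants at (1,0),(2,3),(2,4)
  0 0 0 0 0
  2 0 0 0 0
  0 0 0 2 1
  0 0 0 0 0
After step 2: ants at (0,0),(2,4),(2,3)
  1 0 0 0 0
  1 0 0 0 0
  0 0 0 3 2
  0 0 0 0 0
After step 3: ants at (1,0),(2,3),(2,4)
  0 0 0 0 0
  2 0 0 0 0
  0 0 0 4 3
  0 0 0 0 0
After step 4: ants at (0,0),(2,4),(2,3)
  1 0 0 0 0
  1 0 0 0 0
  0 0 0 5 4
  0 0 0 0 0
After step 5: ants at (1,0),(2,3),(2,4)
  0 0 0 0 0
  2 0 0 0 0
  0 0 0 6 5
  0 0 0 0 0
After step 6: ants at (0,0),(2,4),(2,3)
  1 0 0 0 0
  1 0 0 0 0
  0 0 0 7 6
  0 0 0 0 0

1 0 0 0 0
1 0 0 0 0
0 0 0 7 6
0 0 0 0 0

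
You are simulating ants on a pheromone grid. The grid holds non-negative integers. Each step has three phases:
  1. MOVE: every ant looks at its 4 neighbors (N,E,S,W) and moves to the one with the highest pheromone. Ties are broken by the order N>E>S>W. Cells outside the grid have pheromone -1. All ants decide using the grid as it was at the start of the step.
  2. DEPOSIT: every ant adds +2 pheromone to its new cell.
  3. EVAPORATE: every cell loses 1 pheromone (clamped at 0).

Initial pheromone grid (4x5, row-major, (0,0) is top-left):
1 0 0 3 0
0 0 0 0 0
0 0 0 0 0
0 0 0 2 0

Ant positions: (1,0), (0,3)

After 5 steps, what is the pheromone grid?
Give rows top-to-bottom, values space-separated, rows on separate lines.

After step 1: ants at (0,0),(0,4)
  2 0 0 2 1
  0 0 0 0 0
  0 0 0 0 0
  0 0 0 1 0
After step 2: ants at (0,1),(0,3)
  1 1 0 3 0
  0 0 0 0 0
  0 0 0 0 0
  0 0 0 0 0
After step 3: ants at (0,0),(0,4)
  2 0 0 2 1
  0 0 0 0 0
  0 0 0 0 0
  0 0 0 0 0
After step 4: ants at (0,1),(0,3)
  1 1 0 3 0
  0 0 0 0 0
  0 0 0 0 0
  0 0 0 0 0
After step 5: ants at (0,0),(0,4)
  2 0 0 2 1
  0 0 0 0 0
  0 0 0 0 0
  0 0 0 0 0

2 0 0 2 1
0 0 0 0 0
0 0 0 0 0
0 0 0 0 0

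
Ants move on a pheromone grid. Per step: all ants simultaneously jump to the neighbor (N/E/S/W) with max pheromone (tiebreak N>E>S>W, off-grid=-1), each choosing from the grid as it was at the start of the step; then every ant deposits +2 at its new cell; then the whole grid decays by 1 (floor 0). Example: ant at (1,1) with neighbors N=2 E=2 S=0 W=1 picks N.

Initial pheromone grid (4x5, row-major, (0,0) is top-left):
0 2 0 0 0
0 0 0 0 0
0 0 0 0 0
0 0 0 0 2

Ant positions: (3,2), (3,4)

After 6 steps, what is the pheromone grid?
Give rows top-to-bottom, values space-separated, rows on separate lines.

After step 1: ants at (2,2),(2,4)
  0 1 0 0 0
  0 0 0 0 0
  0 0 1 0 1
  0 0 0 0 1
After step 2: ants at (1,2),(3,4)
  0 0 0 0 0
  0 0 1 0 0
  0 0 0 0 0
  0 0 0 0 2
After step 3: ants at (0,2),(2,4)
  0 0 1 0 0
  0 0 0 0 0
  0 0 0 0 1
  0 0 0 0 1
After step 4: ants at (0,3),(3,4)
  0 0 0 1 0
  0 0 0 0 0
  0 0 0 0 0
  0 0 0 0 2
After step 5: ants at (0,4),(2,4)
  0 0 0 0 1
  0 0 0 0 0
  0 0 0 0 1
  0 0 0 0 1
After step 6: ants at (1,4),(3,4)
  0 0 0 0 0
  0 0 0 0 1
  0 0 0 0 0
  0 0 0 0 2

0 0 0 0 0
0 0 0 0 1
0 0 0 0 0
0 0 0 0 2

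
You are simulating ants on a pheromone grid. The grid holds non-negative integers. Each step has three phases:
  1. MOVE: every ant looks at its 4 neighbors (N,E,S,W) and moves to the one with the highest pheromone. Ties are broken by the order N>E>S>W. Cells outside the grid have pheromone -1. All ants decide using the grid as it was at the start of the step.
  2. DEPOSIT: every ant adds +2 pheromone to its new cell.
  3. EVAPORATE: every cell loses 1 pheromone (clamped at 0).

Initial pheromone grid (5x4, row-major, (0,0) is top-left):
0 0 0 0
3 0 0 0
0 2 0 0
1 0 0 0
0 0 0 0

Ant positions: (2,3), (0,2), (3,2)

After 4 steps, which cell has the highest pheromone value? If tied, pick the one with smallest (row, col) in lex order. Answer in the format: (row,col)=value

Answer: (0,3)=4

Derivation:
Step 1: ant0:(2,3)->N->(1,3) | ant1:(0,2)->E->(0,3) | ant2:(3,2)->N->(2,2)
  grid max=2 at (1,0)
Step 2: ant0:(1,3)->N->(0,3) | ant1:(0,3)->S->(1,3) | ant2:(2,2)->W->(2,1)
  grid max=2 at (0,3)
Step 3: ant0:(0,3)->S->(1,3) | ant1:(1,3)->N->(0,3) | ant2:(2,1)->N->(1,1)
  grid max=3 at (0,3)
Step 4: ant0:(1,3)->N->(0,3) | ant1:(0,3)->S->(1,3) | ant2:(1,1)->S->(2,1)
  grid max=4 at (0,3)
Final grid:
  0 0 0 4
  0 0 0 4
  0 2 0 0
  0 0 0 0
  0 0 0 0
Max pheromone 4 at (0,3)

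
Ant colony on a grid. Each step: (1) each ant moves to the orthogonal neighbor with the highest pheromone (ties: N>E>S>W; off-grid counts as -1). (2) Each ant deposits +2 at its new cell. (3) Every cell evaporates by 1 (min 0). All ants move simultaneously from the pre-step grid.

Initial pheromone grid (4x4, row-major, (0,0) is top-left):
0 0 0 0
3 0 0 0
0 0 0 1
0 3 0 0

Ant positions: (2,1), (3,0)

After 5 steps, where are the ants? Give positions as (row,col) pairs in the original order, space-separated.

Step 1: ant0:(2,1)->S->(3,1) | ant1:(3,0)->E->(3,1)
  grid max=6 at (3,1)
Step 2: ant0:(3,1)->N->(2,1) | ant1:(3,1)->N->(2,1)
  grid max=5 at (3,1)
Step 3: ant0:(2,1)->S->(3,1) | ant1:(2,1)->S->(3,1)
  grid max=8 at (3,1)
Step 4: ant0:(3,1)->N->(2,1) | ant1:(3,1)->N->(2,1)
  grid max=7 at (3,1)
Step 5: ant0:(2,1)->S->(3,1) | ant1:(2,1)->S->(3,1)
  grid max=10 at (3,1)

(3,1) (3,1)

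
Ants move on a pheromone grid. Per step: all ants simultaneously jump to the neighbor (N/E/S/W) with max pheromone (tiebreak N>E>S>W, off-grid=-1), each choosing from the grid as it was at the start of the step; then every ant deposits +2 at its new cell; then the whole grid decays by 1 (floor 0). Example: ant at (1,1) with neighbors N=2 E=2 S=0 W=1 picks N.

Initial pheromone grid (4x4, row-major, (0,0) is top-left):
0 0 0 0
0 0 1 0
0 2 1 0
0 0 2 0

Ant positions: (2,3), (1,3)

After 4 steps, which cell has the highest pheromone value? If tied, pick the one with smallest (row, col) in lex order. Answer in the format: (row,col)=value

Answer: (1,2)=5

Derivation:
Step 1: ant0:(2,3)->W->(2,2) | ant1:(1,3)->W->(1,2)
  grid max=2 at (1,2)
Step 2: ant0:(2,2)->N->(1,2) | ant1:(1,2)->S->(2,2)
  grid max=3 at (1,2)
Step 3: ant0:(1,2)->S->(2,2) | ant1:(2,2)->N->(1,2)
  grid max=4 at (1,2)
Step 4: ant0:(2,2)->N->(1,2) | ant1:(1,2)->S->(2,2)
  grid max=5 at (1,2)
Final grid:
  0 0 0 0
  0 0 5 0
  0 0 5 0
  0 0 0 0
Max pheromone 5 at (1,2)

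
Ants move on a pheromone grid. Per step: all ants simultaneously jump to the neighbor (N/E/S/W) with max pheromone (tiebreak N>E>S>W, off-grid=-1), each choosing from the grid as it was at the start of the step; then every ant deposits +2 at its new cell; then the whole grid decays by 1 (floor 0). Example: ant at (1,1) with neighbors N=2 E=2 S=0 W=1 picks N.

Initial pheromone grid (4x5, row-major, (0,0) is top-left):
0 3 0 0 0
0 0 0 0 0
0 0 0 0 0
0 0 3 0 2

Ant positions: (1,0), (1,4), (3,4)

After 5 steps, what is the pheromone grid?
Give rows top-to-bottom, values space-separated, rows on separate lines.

After step 1: ants at (0,0),(0,4),(2,4)
  1 2 0 0 1
  0 0 0 0 0
  0 0 0 0 1
  0 0 2 0 1
After step 2: ants at (0,1),(1,4),(3,4)
  0 3 0 0 0
  0 0 0 0 1
  0 0 0 0 0
  0 0 1 0 2
After step 3: ants at (0,2),(0,4),(2,4)
  0 2 1 0 1
  0 0 0 0 0
  0 0 0 0 1
  0 0 0 0 1
After step 4: ants at (0,1),(1,4),(3,4)
  0 3 0 0 0
  0 0 0 0 1
  0 0 0 0 0
  0 0 0 0 2
After step 5: ants at (0,2),(0,4),(2,4)
  0 2 1 0 1
  0 0 0 0 0
  0 0 0 0 1
  0 0 0 0 1

0 2 1 0 1
0 0 0 0 0
0 0 0 0 1
0 0 0 0 1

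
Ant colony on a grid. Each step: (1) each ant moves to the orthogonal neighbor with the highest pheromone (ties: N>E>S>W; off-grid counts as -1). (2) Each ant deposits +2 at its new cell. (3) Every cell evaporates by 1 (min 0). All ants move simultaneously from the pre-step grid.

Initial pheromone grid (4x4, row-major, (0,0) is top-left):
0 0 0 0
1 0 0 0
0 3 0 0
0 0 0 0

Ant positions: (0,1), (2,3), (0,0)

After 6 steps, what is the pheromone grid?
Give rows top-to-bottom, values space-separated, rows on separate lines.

After step 1: ants at (0,2),(1,3),(1,0)
  0 0 1 0
  2 0 0 1
  0 2 0 0
  0 0 0 0
After step 2: ants at (0,3),(0,3),(0,0)
  1 0 0 3
  1 0 0 0
  0 1 0 0
  0 0 0 0
After step 3: ants at (1,3),(1,3),(1,0)
  0 0 0 2
  2 0 0 3
  0 0 0 0
  0 0 0 0
After step 4: ants at (0,3),(0,3),(0,0)
  1 0 0 5
  1 0 0 2
  0 0 0 0
  0 0 0 0
After step 5: ants at (1,3),(1,3),(1,0)
  0 0 0 4
  2 0 0 5
  0 0 0 0
  0 0 0 0
After step 6: ants at (0,3),(0,3),(0,0)
  1 0 0 7
  1 0 0 4
  0 0 0 0
  0 0 0 0

1 0 0 7
1 0 0 4
0 0 0 0
0 0 0 0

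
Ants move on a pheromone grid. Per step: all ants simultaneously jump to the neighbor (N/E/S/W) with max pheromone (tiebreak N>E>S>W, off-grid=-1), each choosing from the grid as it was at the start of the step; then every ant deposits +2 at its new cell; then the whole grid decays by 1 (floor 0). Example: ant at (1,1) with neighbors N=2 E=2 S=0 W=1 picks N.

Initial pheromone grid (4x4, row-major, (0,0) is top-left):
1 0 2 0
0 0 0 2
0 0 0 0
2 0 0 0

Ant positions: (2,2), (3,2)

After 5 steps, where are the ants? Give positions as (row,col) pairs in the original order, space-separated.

Step 1: ant0:(2,2)->N->(1,2) | ant1:(3,2)->N->(2,2)
  grid max=1 at (0,2)
Step 2: ant0:(1,2)->N->(0,2) | ant1:(2,2)->N->(1,2)
  grid max=2 at (0,2)
Step 3: ant0:(0,2)->S->(1,2) | ant1:(1,2)->N->(0,2)
  grid max=3 at (0,2)
Step 4: ant0:(1,2)->N->(0,2) | ant1:(0,2)->S->(1,2)
  grid max=4 at (0,2)
Step 5: ant0:(0,2)->S->(1,2) | ant1:(1,2)->N->(0,2)
  grid max=5 at (0,2)

(1,2) (0,2)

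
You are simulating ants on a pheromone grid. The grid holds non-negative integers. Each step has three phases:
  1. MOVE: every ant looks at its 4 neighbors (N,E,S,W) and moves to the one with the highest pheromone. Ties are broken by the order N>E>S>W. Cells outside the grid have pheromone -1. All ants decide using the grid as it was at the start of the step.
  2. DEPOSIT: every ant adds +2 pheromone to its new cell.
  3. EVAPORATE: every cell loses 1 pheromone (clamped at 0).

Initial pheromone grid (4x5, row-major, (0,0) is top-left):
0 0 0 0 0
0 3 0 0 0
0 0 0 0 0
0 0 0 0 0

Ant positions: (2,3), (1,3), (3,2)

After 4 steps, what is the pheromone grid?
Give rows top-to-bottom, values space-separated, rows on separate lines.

After step 1: ants at (1,3),(0,3),(2,2)
  0 0 0 1 0
  0 2 0 1 0
  0 0 1 0 0
  0 0 0 0 0
After step 2: ants at (0,3),(1,3),(1,2)
  0 0 0 2 0
  0 1 1 2 0
  0 0 0 0 0
  0 0 0 0 0
After step 3: ants at (1,3),(0,3),(1,3)
  0 0 0 3 0
  0 0 0 5 0
  0 0 0 0 0
  0 0 0 0 0
After step 4: ants at (0,3),(1,3),(0,3)
  0 0 0 6 0
  0 0 0 6 0
  0 0 0 0 0
  0 0 0 0 0

0 0 0 6 0
0 0 0 6 0
0 0 0 0 0
0 0 0 0 0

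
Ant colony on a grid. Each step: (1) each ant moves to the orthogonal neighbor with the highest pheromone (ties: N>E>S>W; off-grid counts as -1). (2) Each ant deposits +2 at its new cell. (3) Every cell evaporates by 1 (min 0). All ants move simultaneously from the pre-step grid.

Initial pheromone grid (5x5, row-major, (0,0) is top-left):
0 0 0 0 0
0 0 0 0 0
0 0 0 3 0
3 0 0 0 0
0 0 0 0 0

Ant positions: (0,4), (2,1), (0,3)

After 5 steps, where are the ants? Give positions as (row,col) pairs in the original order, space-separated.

Step 1: ant0:(0,4)->S->(1,4) | ant1:(2,1)->N->(1,1) | ant2:(0,3)->E->(0,4)
  grid max=2 at (2,3)
Step 2: ant0:(1,4)->N->(0,4) | ant1:(1,1)->N->(0,1) | ant2:(0,4)->S->(1,4)
  grid max=2 at (0,4)
Step 3: ant0:(0,4)->S->(1,4) | ant1:(0,1)->E->(0,2) | ant2:(1,4)->N->(0,4)
  grid max=3 at (0,4)
Step 4: ant0:(1,4)->N->(0,4) | ant1:(0,2)->E->(0,3) | ant2:(0,4)->S->(1,4)
  grid max=4 at (0,4)
Step 5: ant0:(0,4)->S->(1,4) | ant1:(0,3)->E->(0,4) | ant2:(1,4)->N->(0,4)
  grid max=7 at (0,4)

(1,4) (0,4) (0,4)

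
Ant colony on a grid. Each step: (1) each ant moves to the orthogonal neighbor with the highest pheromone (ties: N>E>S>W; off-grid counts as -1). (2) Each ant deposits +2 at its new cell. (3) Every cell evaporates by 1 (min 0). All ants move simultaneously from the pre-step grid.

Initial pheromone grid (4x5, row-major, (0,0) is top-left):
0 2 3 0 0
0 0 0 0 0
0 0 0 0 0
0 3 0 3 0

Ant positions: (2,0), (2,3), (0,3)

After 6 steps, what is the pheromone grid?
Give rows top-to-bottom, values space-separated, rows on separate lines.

After step 1: ants at (1,0),(3,3),(0,2)
  0 1 4 0 0
  1 0 0 0 0
  0 0 0 0 0
  0 2 0 4 0
After step 2: ants at (0,0),(2,3),(0,1)
  1 2 3 0 0
  0 0 0 0 0
  0 0 0 1 0
  0 1 0 3 0
After step 3: ants at (0,1),(3,3),(0,2)
  0 3 4 0 0
  0 0 0 0 0
  0 0 0 0 0
  0 0 0 4 0
After step 4: ants at (0,2),(2,3),(0,1)
  0 4 5 0 0
  0 0 0 0 0
  0 0 0 1 0
  0 0 0 3 0
After step 5: ants at (0,1),(3,3),(0,2)
  0 5 6 0 0
  0 0 0 0 0
  0 0 0 0 0
  0 0 0 4 0
After step 6: ants at (0,2),(2,3),(0,1)
  0 6 7 0 0
  0 0 0 0 0
  0 0 0 1 0
  0 0 0 3 0

0 6 7 0 0
0 0 0 0 0
0 0 0 1 0
0 0 0 3 0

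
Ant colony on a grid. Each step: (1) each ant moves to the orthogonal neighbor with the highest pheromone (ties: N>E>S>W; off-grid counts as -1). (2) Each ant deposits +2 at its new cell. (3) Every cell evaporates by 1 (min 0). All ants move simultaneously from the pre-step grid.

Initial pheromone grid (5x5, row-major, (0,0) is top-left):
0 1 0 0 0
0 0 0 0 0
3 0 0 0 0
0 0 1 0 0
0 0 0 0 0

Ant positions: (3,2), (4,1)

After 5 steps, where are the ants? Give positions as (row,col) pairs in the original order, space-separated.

Step 1: ant0:(3,2)->N->(2,2) | ant1:(4,1)->N->(3,1)
  grid max=2 at (2,0)
Step 2: ant0:(2,2)->N->(1,2) | ant1:(3,1)->N->(2,1)
  grid max=1 at (1,2)
Step 3: ant0:(1,2)->N->(0,2) | ant1:(2,1)->W->(2,0)
  grid max=2 at (2,0)
Step 4: ant0:(0,2)->E->(0,3) | ant1:(2,0)->N->(1,0)
  grid max=1 at (0,3)
Step 5: ant0:(0,3)->E->(0,4) | ant1:(1,0)->S->(2,0)
  grid max=2 at (2,0)

(0,4) (2,0)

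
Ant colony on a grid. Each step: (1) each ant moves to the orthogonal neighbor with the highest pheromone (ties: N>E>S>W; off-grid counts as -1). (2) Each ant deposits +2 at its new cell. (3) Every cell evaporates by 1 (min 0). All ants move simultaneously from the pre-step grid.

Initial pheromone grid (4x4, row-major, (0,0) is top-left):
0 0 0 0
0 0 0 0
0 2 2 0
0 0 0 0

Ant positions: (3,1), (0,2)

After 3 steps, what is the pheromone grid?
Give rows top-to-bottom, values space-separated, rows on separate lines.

After step 1: ants at (2,1),(0,3)
  0 0 0 1
  0 0 0 0
  0 3 1 0
  0 0 0 0
After step 2: ants at (2,2),(1,3)
  0 0 0 0
  0 0 0 1
  0 2 2 0
  0 0 0 0
After step 3: ants at (2,1),(0,3)
  0 0 0 1
  0 0 0 0
  0 3 1 0
  0 0 0 0

0 0 0 1
0 0 0 0
0 3 1 0
0 0 0 0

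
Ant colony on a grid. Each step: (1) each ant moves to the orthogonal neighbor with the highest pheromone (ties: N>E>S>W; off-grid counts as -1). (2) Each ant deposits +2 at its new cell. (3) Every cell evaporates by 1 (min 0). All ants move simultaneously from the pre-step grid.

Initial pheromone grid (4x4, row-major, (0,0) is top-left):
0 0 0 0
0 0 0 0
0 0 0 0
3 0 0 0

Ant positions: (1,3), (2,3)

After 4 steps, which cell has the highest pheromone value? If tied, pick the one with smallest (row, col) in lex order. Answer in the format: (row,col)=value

Step 1: ant0:(1,3)->N->(0,3) | ant1:(2,3)->N->(1,3)
  grid max=2 at (3,0)
Step 2: ant0:(0,3)->S->(1,3) | ant1:(1,3)->N->(0,3)
  grid max=2 at (0,3)
Step 3: ant0:(1,3)->N->(0,3) | ant1:(0,3)->S->(1,3)
  grid max=3 at (0,3)
Step 4: ant0:(0,3)->S->(1,3) | ant1:(1,3)->N->(0,3)
  grid max=4 at (0,3)
Final grid:
  0 0 0 4
  0 0 0 4
  0 0 0 0
  0 0 0 0
Max pheromone 4 at (0,3)

Answer: (0,3)=4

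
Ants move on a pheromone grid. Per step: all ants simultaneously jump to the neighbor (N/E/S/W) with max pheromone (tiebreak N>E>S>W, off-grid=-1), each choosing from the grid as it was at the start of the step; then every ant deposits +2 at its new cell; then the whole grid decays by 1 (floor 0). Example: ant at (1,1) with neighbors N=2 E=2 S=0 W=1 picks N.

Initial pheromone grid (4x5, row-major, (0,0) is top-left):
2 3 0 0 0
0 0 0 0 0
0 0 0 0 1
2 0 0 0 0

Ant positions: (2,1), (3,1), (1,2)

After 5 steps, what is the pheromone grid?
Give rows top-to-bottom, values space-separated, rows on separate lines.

After step 1: ants at (1,1),(3,0),(0,2)
  1 2 1 0 0
  0 1 0 0 0
  0 0 0 0 0
  3 0 0 0 0
After step 2: ants at (0,1),(2,0),(0,1)
  0 5 0 0 0
  0 0 0 0 0
  1 0 0 0 0
  2 0 0 0 0
After step 3: ants at (0,2),(3,0),(0,2)
  0 4 3 0 0
  0 0 0 0 0
  0 0 0 0 0
  3 0 0 0 0
After step 4: ants at (0,1),(2,0),(0,1)
  0 7 2 0 0
  0 0 0 0 0
  1 0 0 0 0
  2 0 0 0 0
After step 5: ants at (0,2),(3,0),(0,2)
  0 6 5 0 0
  0 0 0 0 0
  0 0 0 0 0
  3 0 0 0 0

0 6 5 0 0
0 0 0 0 0
0 0 0 0 0
3 0 0 0 0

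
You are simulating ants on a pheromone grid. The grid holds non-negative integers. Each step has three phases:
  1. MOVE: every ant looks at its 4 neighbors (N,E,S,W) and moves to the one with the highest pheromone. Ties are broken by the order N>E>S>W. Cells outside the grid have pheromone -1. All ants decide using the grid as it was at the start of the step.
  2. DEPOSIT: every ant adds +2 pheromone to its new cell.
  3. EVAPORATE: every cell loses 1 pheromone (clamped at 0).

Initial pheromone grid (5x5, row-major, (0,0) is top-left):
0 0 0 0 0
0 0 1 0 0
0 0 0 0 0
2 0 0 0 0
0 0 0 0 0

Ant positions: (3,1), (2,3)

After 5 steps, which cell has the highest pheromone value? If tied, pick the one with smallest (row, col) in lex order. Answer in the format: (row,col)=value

Step 1: ant0:(3,1)->W->(3,0) | ant1:(2,3)->N->(1,3)
  grid max=3 at (3,0)
Step 2: ant0:(3,0)->N->(2,0) | ant1:(1,3)->N->(0,3)
  grid max=2 at (3,0)
Step 3: ant0:(2,0)->S->(3,0) | ant1:(0,3)->E->(0,4)
  grid max=3 at (3,0)
Step 4: ant0:(3,0)->N->(2,0) | ant1:(0,4)->S->(1,4)
  grid max=2 at (3,0)
Step 5: ant0:(2,0)->S->(3,0) | ant1:(1,4)->N->(0,4)
  grid max=3 at (3,0)
Final grid:
  0 0 0 0 1
  0 0 0 0 0
  0 0 0 0 0
  3 0 0 0 0
  0 0 0 0 0
Max pheromone 3 at (3,0)

Answer: (3,0)=3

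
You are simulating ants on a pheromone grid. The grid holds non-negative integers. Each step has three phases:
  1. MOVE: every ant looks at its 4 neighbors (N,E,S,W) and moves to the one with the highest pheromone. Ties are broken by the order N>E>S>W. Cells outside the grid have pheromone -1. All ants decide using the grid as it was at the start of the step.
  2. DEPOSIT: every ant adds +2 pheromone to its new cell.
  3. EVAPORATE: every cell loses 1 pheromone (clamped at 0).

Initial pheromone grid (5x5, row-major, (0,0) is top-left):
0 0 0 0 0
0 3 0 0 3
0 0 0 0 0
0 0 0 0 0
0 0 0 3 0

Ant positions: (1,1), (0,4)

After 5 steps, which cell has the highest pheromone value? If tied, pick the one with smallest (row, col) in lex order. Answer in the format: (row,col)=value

Step 1: ant0:(1,1)->N->(0,1) | ant1:(0,4)->S->(1,4)
  grid max=4 at (1,4)
Step 2: ant0:(0,1)->S->(1,1) | ant1:(1,4)->N->(0,4)
  grid max=3 at (1,1)
Step 3: ant0:(1,1)->N->(0,1) | ant1:(0,4)->S->(1,4)
  grid max=4 at (1,4)
Step 4: ant0:(0,1)->S->(1,1) | ant1:(1,4)->N->(0,4)
  grid max=3 at (1,1)
Step 5: ant0:(1,1)->N->(0,1) | ant1:(0,4)->S->(1,4)
  grid max=4 at (1,4)
Final grid:
  0 1 0 0 0
  0 2 0 0 4
  0 0 0 0 0
  0 0 0 0 0
  0 0 0 0 0
Max pheromone 4 at (1,4)

Answer: (1,4)=4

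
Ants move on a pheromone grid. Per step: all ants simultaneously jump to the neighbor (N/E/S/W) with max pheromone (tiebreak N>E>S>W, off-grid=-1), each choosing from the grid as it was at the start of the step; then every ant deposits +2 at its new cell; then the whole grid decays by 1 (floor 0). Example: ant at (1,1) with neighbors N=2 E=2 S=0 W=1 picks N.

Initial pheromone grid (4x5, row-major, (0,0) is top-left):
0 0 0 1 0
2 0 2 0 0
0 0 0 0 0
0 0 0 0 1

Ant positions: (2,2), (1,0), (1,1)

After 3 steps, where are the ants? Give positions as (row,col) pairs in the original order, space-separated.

Step 1: ant0:(2,2)->N->(1,2) | ant1:(1,0)->N->(0,0) | ant2:(1,1)->E->(1,2)
  grid max=5 at (1,2)
Step 2: ant0:(1,2)->N->(0,2) | ant1:(0,0)->S->(1,0) | ant2:(1,2)->N->(0,2)
  grid max=4 at (1,2)
Step 3: ant0:(0,2)->S->(1,2) | ant1:(1,0)->N->(0,0) | ant2:(0,2)->S->(1,2)
  grid max=7 at (1,2)

(1,2) (0,0) (1,2)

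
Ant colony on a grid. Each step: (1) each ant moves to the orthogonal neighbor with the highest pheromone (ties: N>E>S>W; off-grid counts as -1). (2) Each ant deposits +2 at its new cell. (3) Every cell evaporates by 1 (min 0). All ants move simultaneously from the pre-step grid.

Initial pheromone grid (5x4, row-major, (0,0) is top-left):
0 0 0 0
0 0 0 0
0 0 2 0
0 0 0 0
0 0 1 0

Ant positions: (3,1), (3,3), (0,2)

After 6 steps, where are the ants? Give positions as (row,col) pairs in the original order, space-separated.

Step 1: ant0:(3,1)->N->(2,1) | ant1:(3,3)->N->(2,3) | ant2:(0,2)->E->(0,3)
  grid max=1 at (0,3)
Step 2: ant0:(2,1)->E->(2,2) | ant1:(2,3)->W->(2,2) | ant2:(0,3)->S->(1,3)
  grid max=4 at (2,2)
Step 3: ant0:(2,2)->N->(1,2) | ant1:(2,2)->N->(1,2) | ant2:(1,3)->N->(0,3)
  grid max=3 at (1,2)
Step 4: ant0:(1,2)->S->(2,2) | ant1:(1,2)->S->(2,2) | ant2:(0,3)->S->(1,3)
  grid max=6 at (2,2)
Step 5: ant0:(2,2)->N->(1,2) | ant1:(2,2)->N->(1,2) | ant2:(1,3)->W->(1,2)
  grid max=7 at (1,2)
Step 6: ant0:(1,2)->S->(2,2) | ant1:(1,2)->S->(2,2) | ant2:(1,2)->S->(2,2)
  grid max=10 at (2,2)

(2,2) (2,2) (2,2)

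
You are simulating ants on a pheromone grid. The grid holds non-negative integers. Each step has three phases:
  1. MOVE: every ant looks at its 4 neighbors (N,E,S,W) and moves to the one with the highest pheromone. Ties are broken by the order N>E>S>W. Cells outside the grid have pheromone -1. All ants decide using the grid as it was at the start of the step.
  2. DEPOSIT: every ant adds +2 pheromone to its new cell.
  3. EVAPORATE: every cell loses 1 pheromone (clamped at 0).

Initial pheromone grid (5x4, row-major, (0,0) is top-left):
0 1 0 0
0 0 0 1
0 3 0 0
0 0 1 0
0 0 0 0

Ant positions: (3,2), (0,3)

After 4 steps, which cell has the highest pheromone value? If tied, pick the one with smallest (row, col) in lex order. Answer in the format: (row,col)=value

Step 1: ant0:(3,2)->N->(2,2) | ant1:(0,3)->S->(1,3)
  grid max=2 at (1,3)
Step 2: ant0:(2,2)->W->(2,1) | ant1:(1,3)->N->(0,3)
  grid max=3 at (2,1)
Step 3: ant0:(2,1)->N->(1,1) | ant1:(0,3)->S->(1,3)
  grid max=2 at (1,3)
Step 4: ant0:(1,1)->S->(2,1) | ant1:(1,3)->N->(0,3)
  grid max=3 at (2,1)
Final grid:
  0 0 0 1
  0 0 0 1
  0 3 0 0
  0 0 0 0
  0 0 0 0
Max pheromone 3 at (2,1)

Answer: (2,1)=3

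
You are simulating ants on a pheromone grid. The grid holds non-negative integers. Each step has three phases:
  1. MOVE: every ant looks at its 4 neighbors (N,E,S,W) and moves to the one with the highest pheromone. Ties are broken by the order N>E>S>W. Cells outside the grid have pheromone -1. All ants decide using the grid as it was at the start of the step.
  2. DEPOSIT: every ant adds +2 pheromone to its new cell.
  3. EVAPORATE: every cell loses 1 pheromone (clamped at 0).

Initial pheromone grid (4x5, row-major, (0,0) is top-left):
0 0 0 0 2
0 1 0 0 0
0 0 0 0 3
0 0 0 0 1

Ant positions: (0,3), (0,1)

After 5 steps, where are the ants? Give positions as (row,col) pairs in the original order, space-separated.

Step 1: ant0:(0,3)->E->(0,4) | ant1:(0,1)->S->(1,1)
  grid max=3 at (0,4)
Step 2: ant0:(0,4)->S->(1,4) | ant1:(1,1)->N->(0,1)
  grid max=2 at (0,4)
Step 3: ant0:(1,4)->N->(0,4) | ant1:(0,1)->S->(1,1)
  grid max=3 at (0,4)
Step 4: ant0:(0,4)->S->(1,4) | ant1:(1,1)->N->(0,1)
  grid max=2 at (0,4)
Step 5: ant0:(1,4)->N->(0,4) | ant1:(0,1)->S->(1,1)
  grid max=3 at (0,4)

(0,4) (1,1)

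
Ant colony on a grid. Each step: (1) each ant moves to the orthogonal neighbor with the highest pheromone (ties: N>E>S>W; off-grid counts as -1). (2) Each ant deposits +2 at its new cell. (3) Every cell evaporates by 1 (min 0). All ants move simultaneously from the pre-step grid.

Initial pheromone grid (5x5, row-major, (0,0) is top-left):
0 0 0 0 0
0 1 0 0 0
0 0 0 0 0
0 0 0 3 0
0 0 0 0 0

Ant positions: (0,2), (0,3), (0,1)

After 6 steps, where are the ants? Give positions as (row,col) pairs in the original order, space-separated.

Step 1: ant0:(0,2)->E->(0,3) | ant1:(0,3)->E->(0,4) | ant2:(0,1)->S->(1,1)
  grid max=2 at (1,1)
Step 2: ant0:(0,3)->E->(0,4) | ant1:(0,4)->W->(0,3) | ant2:(1,1)->N->(0,1)
  grid max=2 at (0,3)
Step 3: ant0:(0,4)->W->(0,3) | ant1:(0,3)->E->(0,4) | ant2:(0,1)->S->(1,1)
  grid max=3 at (0,3)
Step 4: ant0:(0,3)->E->(0,4) | ant1:(0,4)->W->(0,3) | ant2:(1,1)->N->(0,1)
  grid max=4 at (0,3)
Step 5: ant0:(0,4)->W->(0,3) | ant1:(0,3)->E->(0,4) | ant2:(0,1)->S->(1,1)
  grid max=5 at (0,3)
Step 6: ant0:(0,3)->E->(0,4) | ant1:(0,4)->W->(0,3) | ant2:(1,1)->N->(0,1)
  grid max=6 at (0,3)

(0,4) (0,3) (0,1)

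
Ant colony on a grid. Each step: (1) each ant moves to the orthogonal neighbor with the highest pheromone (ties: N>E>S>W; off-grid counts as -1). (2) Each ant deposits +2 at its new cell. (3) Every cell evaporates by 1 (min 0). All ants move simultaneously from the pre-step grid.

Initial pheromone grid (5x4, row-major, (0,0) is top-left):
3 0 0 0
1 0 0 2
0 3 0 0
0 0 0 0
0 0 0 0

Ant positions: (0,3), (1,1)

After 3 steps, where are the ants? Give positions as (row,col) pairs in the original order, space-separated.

Step 1: ant0:(0,3)->S->(1,3) | ant1:(1,1)->S->(2,1)
  grid max=4 at (2,1)
Step 2: ant0:(1,3)->N->(0,3) | ant1:(2,1)->N->(1,1)
  grid max=3 at (2,1)
Step 3: ant0:(0,3)->S->(1,3) | ant1:(1,1)->S->(2,1)
  grid max=4 at (2,1)

(1,3) (2,1)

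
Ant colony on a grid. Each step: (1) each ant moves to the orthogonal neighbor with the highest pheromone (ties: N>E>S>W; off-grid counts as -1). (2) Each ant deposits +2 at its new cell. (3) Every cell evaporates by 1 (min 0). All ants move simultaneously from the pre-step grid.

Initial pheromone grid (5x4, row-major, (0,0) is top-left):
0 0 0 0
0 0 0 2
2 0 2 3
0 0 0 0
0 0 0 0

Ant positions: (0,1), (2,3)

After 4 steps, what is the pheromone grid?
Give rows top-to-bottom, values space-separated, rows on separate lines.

After step 1: ants at (0,2),(1,3)
  0 0 1 0
  0 0 0 3
  1 0 1 2
  0 0 0 0
  0 0 0 0
After step 2: ants at (0,3),(2,3)
  0 0 0 1
  0 0 0 2
  0 0 0 3
  0 0 0 0
  0 0 0 0
After step 3: ants at (1,3),(1,3)
  0 0 0 0
  0 0 0 5
  0 0 0 2
  0 0 0 0
  0 0 0 0
After step 4: ants at (2,3),(2,3)
  0 0 0 0
  0 0 0 4
  0 0 0 5
  0 0 0 0
  0 0 0 0

0 0 0 0
0 0 0 4
0 0 0 5
0 0 0 0
0 0 0 0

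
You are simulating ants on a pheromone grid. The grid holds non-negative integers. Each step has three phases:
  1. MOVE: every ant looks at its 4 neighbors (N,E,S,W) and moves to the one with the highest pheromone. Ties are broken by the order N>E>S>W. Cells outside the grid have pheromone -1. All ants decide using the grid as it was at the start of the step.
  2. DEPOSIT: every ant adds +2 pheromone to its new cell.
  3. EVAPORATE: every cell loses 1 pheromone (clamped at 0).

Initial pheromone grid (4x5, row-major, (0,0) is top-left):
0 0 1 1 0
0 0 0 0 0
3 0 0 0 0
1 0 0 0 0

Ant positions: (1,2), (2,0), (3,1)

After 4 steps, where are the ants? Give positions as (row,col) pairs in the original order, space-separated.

Step 1: ant0:(1,2)->N->(0,2) | ant1:(2,0)->S->(3,0) | ant2:(3,1)->W->(3,0)
  grid max=4 at (3,0)
Step 2: ant0:(0,2)->E->(0,3) | ant1:(3,0)->N->(2,0) | ant2:(3,0)->N->(2,0)
  grid max=5 at (2,0)
Step 3: ant0:(0,3)->W->(0,2) | ant1:(2,0)->S->(3,0) | ant2:(2,0)->S->(3,0)
  grid max=6 at (3,0)
Step 4: ant0:(0,2)->E->(0,3) | ant1:(3,0)->N->(2,0) | ant2:(3,0)->N->(2,0)
  grid max=7 at (2,0)

(0,3) (2,0) (2,0)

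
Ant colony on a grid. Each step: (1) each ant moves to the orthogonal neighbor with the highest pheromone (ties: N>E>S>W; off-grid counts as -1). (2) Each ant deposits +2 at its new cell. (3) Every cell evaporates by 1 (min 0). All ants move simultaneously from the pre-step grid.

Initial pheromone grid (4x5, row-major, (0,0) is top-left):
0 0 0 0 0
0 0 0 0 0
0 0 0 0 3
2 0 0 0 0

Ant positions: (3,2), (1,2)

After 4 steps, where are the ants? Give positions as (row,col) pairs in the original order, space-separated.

Step 1: ant0:(3,2)->N->(2,2) | ant1:(1,2)->N->(0,2)
  grid max=2 at (2,4)
Step 2: ant0:(2,2)->N->(1,2) | ant1:(0,2)->E->(0,3)
  grid max=1 at (0,3)
Step 3: ant0:(1,2)->N->(0,2) | ant1:(0,3)->E->(0,4)
  grid max=1 at (0,2)
Step 4: ant0:(0,2)->E->(0,3) | ant1:(0,4)->S->(1,4)
  grid max=1 at (0,3)

(0,3) (1,4)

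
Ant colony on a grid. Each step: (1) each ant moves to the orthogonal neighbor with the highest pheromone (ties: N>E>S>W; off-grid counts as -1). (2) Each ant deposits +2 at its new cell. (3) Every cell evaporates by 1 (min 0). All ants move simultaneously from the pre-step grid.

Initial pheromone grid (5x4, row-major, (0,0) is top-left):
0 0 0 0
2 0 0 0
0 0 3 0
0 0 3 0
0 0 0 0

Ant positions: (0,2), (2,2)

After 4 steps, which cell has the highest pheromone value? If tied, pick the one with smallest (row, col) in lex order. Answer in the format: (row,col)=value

Step 1: ant0:(0,2)->E->(0,3) | ant1:(2,2)->S->(3,2)
  grid max=4 at (3,2)
Step 2: ant0:(0,3)->S->(1,3) | ant1:(3,2)->N->(2,2)
  grid max=3 at (2,2)
Step 3: ant0:(1,3)->N->(0,3) | ant1:(2,2)->S->(3,2)
  grid max=4 at (3,2)
Step 4: ant0:(0,3)->S->(1,3) | ant1:(3,2)->N->(2,2)
  grid max=3 at (2,2)
Final grid:
  0 0 0 0
  0 0 0 1
  0 0 3 0
  0 0 3 0
  0 0 0 0
Max pheromone 3 at (2,2)

Answer: (2,2)=3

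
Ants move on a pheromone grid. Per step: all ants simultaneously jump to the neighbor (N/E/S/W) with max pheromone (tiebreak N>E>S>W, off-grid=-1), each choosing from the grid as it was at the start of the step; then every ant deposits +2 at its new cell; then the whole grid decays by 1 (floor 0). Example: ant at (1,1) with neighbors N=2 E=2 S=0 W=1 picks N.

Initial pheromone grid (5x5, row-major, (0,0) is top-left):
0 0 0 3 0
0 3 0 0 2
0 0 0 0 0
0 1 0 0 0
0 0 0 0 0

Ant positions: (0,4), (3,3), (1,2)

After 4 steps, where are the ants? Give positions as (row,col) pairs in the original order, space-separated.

Step 1: ant0:(0,4)->W->(0,3) | ant1:(3,3)->N->(2,3) | ant2:(1,2)->W->(1,1)
  grid max=4 at (0,3)
Step 2: ant0:(0,3)->E->(0,4) | ant1:(2,3)->N->(1,3) | ant2:(1,1)->N->(0,1)
  grid max=3 at (0,3)
Step 3: ant0:(0,4)->W->(0,3) | ant1:(1,3)->N->(0,3) | ant2:(0,1)->S->(1,1)
  grid max=6 at (0,3)
Step 4: ant0:(0,3)->E->(0,4) | ant1:(0,3)->E->(0,4) | ant2:(1,1)->N->(0,1)
  grid max=5 at (0,3)

(0,4) (0,4) (0,1)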